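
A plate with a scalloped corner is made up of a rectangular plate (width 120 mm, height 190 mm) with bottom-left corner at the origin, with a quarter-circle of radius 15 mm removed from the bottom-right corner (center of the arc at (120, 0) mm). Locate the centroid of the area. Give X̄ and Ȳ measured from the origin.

X̄ = 59.58 mm, Ȳ = 95.69 mm

plate: A = 120 × 190 = 22800.00, centroid at (60.00, 95.00).
removed quarter-circle: A = −¼π·15² = -176.71, centroid at (113.63, 6.37).
ΣA = 22623.29 mm²
ΣAX̄ = (22800.00)(60.00) + (-176.71)(113.63) = 1347919.25 mm³
ΣAȲ = (22800.00)(95.00) + (-176.71)(6.37) = 2164875.00 mm³
X̄ = 1347919.25 / 22623.29 = 59.58 mm
Ȳ = 2164875.00 / 22623.29 = 95.69 mm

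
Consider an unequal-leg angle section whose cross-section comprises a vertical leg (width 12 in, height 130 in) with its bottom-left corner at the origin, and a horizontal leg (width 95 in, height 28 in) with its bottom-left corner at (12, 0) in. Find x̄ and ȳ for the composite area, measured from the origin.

x̄ = 39.72 in, ȳ = 32.85 in

vertical leg: A = 12 × 130 = 1560.00, centroid at (6.00, 65.00).
horizontal leg: A = 95 × 28 = 2660.00, centroid at (59.50, 14.00).
ΣA = 4220.00 in²
ΣAx̄ = (1560.00)(6.00) + (2660.00)(59.50) = 167630.00 in³
ΣAȳ = (1560.00)(65.00) + (2660.00)(14.00) = 138640.00 in³
x̄ = 167630.00 / 4220.00 = 39.72 in
ȳ = 138640.00 / 4220.00 = 32.85 in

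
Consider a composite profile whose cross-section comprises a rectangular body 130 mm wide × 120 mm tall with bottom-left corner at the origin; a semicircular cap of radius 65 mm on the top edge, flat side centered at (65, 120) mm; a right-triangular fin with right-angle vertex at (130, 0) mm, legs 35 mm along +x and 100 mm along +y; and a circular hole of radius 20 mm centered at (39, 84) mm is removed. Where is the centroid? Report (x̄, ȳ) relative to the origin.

rectangular body: A = 130 × 120 = 15600.00, centroid at (65.00, 60.00).
semicircular top: A = ½π·65² = 6636.61, centroid at (65.00, 147.59).
triangular fin: A = ½·35·100 = 1750.00, centroid at (141.67, 33.33).
hole: A = −π·20² = -1256.64, centroid at (39.00, 84.00).
ΣA = 22729.98 mm², ΣAx̄ = 1644287.76 mm³, ΣAȳ = 1868252.89 mm³.
x̄ = 1644287.76/22729.98 = 72.34 mm; ȳ = 1868252.89/22729.98 = 82.19 mm.

x̄ = 72.34 mm, ȳ = 82.19 mm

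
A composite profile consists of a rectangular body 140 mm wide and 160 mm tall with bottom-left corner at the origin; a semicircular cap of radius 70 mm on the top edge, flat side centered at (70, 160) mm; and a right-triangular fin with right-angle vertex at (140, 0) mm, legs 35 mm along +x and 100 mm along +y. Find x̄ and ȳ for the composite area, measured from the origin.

rectangular body: A = 140 × 160 = 22400.00, centroid at (70.00, 80.00).
semicircular top: A = ½π·70² = 7696.90, centroid at (70.00, 189.71).
triangular fin: A = ½·35·100 = 1750.00, centroid at (151.67, 33.33).
ΣA = 31846.90 mm²
ΣAx̄ = (22400.00)(70.00) + (7696.90)(70.00) + (1750.00)(151.67) = 2372199.81 mm³
ΣAȳ = (22400.00)(80.00) + (7696.90)(189.71) + (1750.00)(33.33) = 3310504.32 mm³
x̄ = 2372199.81 / 31846.90 = 74.49 mm
ȳ = 3310504.32 / 31846.90 = 103.95 mm

x̄ = 74.49 mm, ȳ = 103.95 mm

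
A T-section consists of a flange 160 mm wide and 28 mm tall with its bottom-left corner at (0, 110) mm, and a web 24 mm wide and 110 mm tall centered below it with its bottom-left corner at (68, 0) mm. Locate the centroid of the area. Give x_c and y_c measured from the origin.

web: A = 24 × 110 = 2640.00, centroid at (80.00, 55.00).
flange: A = 160 × 28 = 4480.00, centroid at (80.00, 124.00).
ΣA = 7120.00 mm², ΣAx_c = 569600.00 mm³, ΣAy_c = 700720.00 mm³.
x_c = 569600.00/7120.00 = 80.00 mm; y_c = 700720.00/7120.00 = 98.42 mm.

x_c = 80.00 mm, y_c = 98.42 mm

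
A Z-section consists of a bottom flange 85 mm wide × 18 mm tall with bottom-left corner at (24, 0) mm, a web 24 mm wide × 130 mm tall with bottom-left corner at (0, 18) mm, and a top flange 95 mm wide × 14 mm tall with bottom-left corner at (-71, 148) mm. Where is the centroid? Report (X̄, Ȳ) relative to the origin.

X̄ = 18.05 mm, Ȳ = 80.08 mm

bottom flange: A = 85 × 18 = 1530.00, centroid at (66.50, 9.00).
web: A = 24 × 130 = 3120.00, centroid at (12.00, 83.00).
top flange: A = 95 × 14 = 1330.00, centroid at (-23.50, 155.00).
ΣA = 5980.00 mm², ΣAX̄ = 107930.00 mm³, ΣAȲ = 478880.00 mm³.
X̄ = 107930.00/5980.00 = 18.05 mm; Ȳ = 478880.00/5980.00 = 80.08 mm.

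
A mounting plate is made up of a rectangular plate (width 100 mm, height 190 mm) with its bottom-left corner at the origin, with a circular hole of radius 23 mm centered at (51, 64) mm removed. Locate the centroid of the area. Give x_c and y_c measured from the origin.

plate: A = 100 × 190 = 19000.00, centroid at (50.00, 95.00).
hole: A = −π·23² = -1661.90, centroid at (51.00, 64.00).
ΣA = 17338.10 mm²
ΣAx_c = (19000.00)(50.00) + (-1661.90)(51.00) = 865242.97 mm³
ΣAy_c = (19000.00)(95.00) + (-1661.90)(64.00) = 1698638.24 mm³
x_c = 865242.97 / 17338.10 = 49.90 mm
y_c = 1698638.24 / 17338.10 = 97.97 mm

x_c = 49.90 mm, y_c = 97.97 mm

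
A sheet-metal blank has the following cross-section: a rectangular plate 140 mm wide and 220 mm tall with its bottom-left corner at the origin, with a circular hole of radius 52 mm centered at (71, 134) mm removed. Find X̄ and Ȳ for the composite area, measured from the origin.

Part | A | x̄ᵢ | ȳᵢ | A·x̄ᵢ | A·ȳᵢ
plate | 30800.00 | 70.00 | 110.00 | 2156000.00 | 3388000.00
hole | -8494.87 | 71.00 | 134.00 | -603135.52 | -1138312.12
Σ | 22305.13 |  |  | 1552864.48 | 2249687.88
X̄ = 1552864.48 / 22305.13 = 69.62 mm
Ȳ = 2249687.88 / 22305.13 = 100.86 mm

X̄ = 69.62 mm, Ȳ = 100.86 mm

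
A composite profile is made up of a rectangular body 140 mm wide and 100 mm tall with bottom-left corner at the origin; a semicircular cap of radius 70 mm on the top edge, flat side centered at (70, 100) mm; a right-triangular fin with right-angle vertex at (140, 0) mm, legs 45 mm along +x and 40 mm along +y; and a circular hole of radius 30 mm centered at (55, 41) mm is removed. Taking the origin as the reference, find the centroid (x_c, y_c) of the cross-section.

Part | A | x̄ᵢ | ȳᵢ | A·x̄ᵢ | A·ȳᵢ
rectangular body | 14000.00 | 70.00 | 50.00 | 980000.00 | 700000.00
semicircular top | 7696.90 | 70.00 | 129.71 | 538783.14 | 998356.87
triangular fin | 900.00 | 155.00 | 13.33 | 139500.00 | 12000.00
hole | -2827.43 | 55.00 | 41.00 | -155508.84 | -115924.77
Σ | 19769.47 |  |  | 1502774.30 | 1594432.10
x_c = 1502774.30 / 19769.47 = 76.01 mm
y_c = 1594432.10 / 19769.47 = 80.65 mm

x_c = 76.01 mm, y_c = 80.65 mm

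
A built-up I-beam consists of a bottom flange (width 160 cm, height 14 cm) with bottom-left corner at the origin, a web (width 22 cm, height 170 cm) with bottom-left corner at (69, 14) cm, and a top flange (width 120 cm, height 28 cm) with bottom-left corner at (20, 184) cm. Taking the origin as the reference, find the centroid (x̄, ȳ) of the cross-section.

bottom flange: A = 160 × 14 = 2240.00, centroid at (80.00, 7.00).
web: A = 22 × 170 = 3740.00, centroid at (80.00, 99.00).
top flange: A = 120 × 28 = 3360.00, centroid at (80.00, 198.00).
ΣA = 9340.00 cm², ΣAx̄ = 747200.00 cm³, ΣAȳ = 1051220.00 cm³.
x̄ = 747200.00/9340.00 = 80.00 cm; ȳ = 1051220.00/9340.00 = 112.55 cm.

x̄ = 80.00 cm, ȳ = 112.55 cm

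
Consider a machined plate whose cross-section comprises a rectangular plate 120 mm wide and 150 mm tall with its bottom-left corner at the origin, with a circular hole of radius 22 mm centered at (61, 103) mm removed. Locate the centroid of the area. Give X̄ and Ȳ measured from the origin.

plate: A = 120 × 150 = 18000.00, centroid at (60.00, 75.00).
hole: A = −π·22² = -1520.53, centroid at (61.00, 103.00).
ΣA = 16479.47 mm², ΣAX̄ = 987247.62 mm³, ΣAȲ = 1193385.32 mm³.
X̄ = 987247.62/16479.47 = 59.91 mm; Ȳ = 1193385.32/16479.47 = 72.42 mm.

X̄ = 59.91 mm, Ȳ = 72.42 mm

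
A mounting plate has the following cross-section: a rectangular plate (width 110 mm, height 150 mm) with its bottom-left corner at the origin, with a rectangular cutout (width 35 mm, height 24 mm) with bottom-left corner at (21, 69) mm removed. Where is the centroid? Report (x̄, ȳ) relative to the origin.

Part | A | x̄ᵢ | ȳᵢ | A·x̄ᵢ | A·ȳᵢ
plate | 16500.00 | 55.00 | 75.00 | 907500.00 | 1237500.00
hole | -840.00 | 38.50 | 81.00 | -32340.00 | -68040.00
Σ | 15660.00 |  |  | 875160.00 | 1169460.00
x̄ = 875160.00 / 15660.00 = 55.89 mm
ȳ = 1169460.00 / 15660.00 = 74.68 mm

x̄ = 55.89 mm, ȳ = 74.68 mm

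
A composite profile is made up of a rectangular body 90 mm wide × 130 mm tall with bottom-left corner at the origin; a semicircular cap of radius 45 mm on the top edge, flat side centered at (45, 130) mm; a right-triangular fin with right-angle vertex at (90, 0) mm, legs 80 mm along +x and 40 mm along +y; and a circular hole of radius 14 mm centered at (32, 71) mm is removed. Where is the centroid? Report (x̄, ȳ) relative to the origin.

x̄ = 52.73 mm, ȳ = 76.42 mm

Part | A | x̄ᵢ | ȳᵢ | A·x̄ᵢ | A·ȳᵢ
rectangular body | 11700.00 | 45.00 | 65.00 | 526500.00 | 760500.00
semicircular top | 3180.86 | 45.00 | 149.10 | 143138.82 | 474262.13
triangular fin | 1600.00 | 116.67 | 13.33 | 186666.67 | 21333.33
hole | -615.75 | 32.00 | 71.00 | -19704.07 | -43718.40
Σ | 15865.11 |  |  | 836601.41 | 1212377.06
x̄ = 836601.41 / 15865.11 = 52.73 mm
ȳ = 1212377.06 / 15865.11 = 76.42 mm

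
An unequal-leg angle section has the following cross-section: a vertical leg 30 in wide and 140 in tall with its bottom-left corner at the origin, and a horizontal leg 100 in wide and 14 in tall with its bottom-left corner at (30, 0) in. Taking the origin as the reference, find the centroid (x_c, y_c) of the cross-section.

x_c = 31.25 in, y_c = 54.25 in

Part | A | x̄ᵢ | ȳᵢ | A·x̄ᵢ | A·ȳᵢ
vertical leg | 4200.00 | 15.00 | 70.00 | 63000.00 | 294000.00
horizontal leg | 1400.00 | 80.00 | 7.00 | 112000.00 | 9800.00
Σ | 5600.00 |  |  | 175000.00 | 303800.00
x_c = 175000.00 / 5600.00 = 31.25 in
y_c = 303800.00 / 5600.00 = 54.25 in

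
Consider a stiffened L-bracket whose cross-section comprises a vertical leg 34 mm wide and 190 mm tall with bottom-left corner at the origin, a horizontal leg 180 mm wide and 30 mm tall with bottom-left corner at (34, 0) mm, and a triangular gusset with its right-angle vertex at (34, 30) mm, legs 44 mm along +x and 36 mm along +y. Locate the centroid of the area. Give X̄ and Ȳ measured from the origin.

X̄ = 64.65 mm, Ȳ = 57.54 mm

vertical leg: A = 34 × 190 = 6460.00, centroid at (17.00, 95.00).
horizontal leg: A = 180 × 30 = 5400.00, centroid at (124.00, 15.00).
gusset: A = ½·44·36 = 792.00, centroid at (48.67, 42.00).
ΣA = 12652.00 mm², ΣAX̄ = 817964.00 mm³, ΣAȲ = 727964.00 mm³.
X̄ = 817964.00/12652.00 = 64.65 mm; Ȳ = 727964.00/12652.00 = 57.54 mm.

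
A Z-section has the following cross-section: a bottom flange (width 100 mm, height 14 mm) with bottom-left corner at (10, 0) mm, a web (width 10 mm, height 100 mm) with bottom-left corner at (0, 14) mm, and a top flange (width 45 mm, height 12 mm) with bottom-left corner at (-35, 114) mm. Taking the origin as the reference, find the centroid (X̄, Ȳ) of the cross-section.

Part | A | x̄ᵢ | ȳᵢ | A·x̄ᵢ | A·ȳᵢ
bottom flange | 1400.00 | 60.00 | 7.00 | 84000.00 | 9800.00
web | 1000.00 | 5.00 | 64.00 | 5000.00 | 64000.00
top flange | 540.00 | -12.50 | 120.00 | -6750.00 | 64800.00
Σ | 2940.00 |  |  | 82250.00 | 138600.00
X̄ = 82250.00 / 2940.00 = 27.98 mm
Ȳ = 138600.00 / 2940.00 = 47.14 mm

X̄ = 27.98 mm, Ȳ = 47.14 mm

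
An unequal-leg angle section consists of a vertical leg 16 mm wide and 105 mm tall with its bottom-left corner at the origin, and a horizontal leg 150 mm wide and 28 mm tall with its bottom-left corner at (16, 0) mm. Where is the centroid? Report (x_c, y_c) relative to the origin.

x_c = 67.29 mm, y_c = 25.00 mm

vertical leg: A = 16 × 105 = 1680.00, centroid at (8.00, 52.50).
horizontal leg: A = 150 × 28 = 4200.00, centroid at (91.00, 14.00).
ΣA = 5880.00 mm²
ΣAx_c = (1680.00)(8.00) + (4200.00)(91.00) = 395640.00 mm³
ΣAy_c = (1680.00)(52.50) + (4200.00)(14.00) = 147000.00 mm³
x_c = 395640.00 / 5880.00 = 67.29 mm
y_c = 147000.00 / 5880.00 = 25.00 mm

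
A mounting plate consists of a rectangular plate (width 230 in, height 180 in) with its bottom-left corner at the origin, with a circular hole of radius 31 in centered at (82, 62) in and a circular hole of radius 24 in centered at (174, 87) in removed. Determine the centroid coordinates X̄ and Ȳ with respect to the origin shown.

Part | A | x̄ᵢ | ȳᵢ | A·x̄ᵢ | A·ȳᵢ
plate | 41400.00 | 115.00 | 90.00 | 4761000.00 | 3726000.00
hole 1 | -3019.07 | 82.00 | 62.00 | -247563.78 | -187182.37
hole 2 | -1809.56 | 174.00 | 87.00 | -314862.98 | -157431.49
Σ | 36571.37 |  |  | 4198573.23 | 3381386.14
X̄ = 4198573.23 / 36571.37 = 114.80 in
Ȳ = 3381386.14 / 36571.37 = 92.46 in

X̄ = 114.80 in, Ȳ = 92.46 in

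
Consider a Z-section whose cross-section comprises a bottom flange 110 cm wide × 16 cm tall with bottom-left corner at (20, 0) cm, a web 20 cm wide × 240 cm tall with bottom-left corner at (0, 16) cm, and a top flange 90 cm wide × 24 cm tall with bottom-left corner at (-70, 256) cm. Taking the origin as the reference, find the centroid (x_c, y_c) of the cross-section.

x_c = 14.45 cm, y_c = 142.86 cm

bottom flange: A = 110 × 16 = 1760.00, centroid at (75.00, 8.00).
web: A = 20 × 240 = 4800.00, centroid at (10.00, 136.00).
top flange: A = 90 × 24 = 2160.00, centroid at (-25.00, 268.00).
ΣA = 8720.00 cm²
ΣAx_c = (1760.00)(75.00) + (4800.00)(10.00) + (2160.00)(-25.00) = 126000.00 cm³
ΣAy_c = (1760.00)(8.00) + (4800.00)(136.00) + (2160.00)(268.00) = 1245760.00 cm³
x_c = 126000.00 / 8720.00 = 14.45 cm
y_c = 1245760.00 / 8720.00 = 142.86 cm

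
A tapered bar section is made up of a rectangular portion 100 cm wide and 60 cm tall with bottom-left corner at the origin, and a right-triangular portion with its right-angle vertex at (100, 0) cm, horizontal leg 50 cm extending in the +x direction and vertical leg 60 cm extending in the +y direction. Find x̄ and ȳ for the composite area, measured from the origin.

x̄ = 63.33 cm, ȳ = 28.00 cm

Part | A | x̄ᵢ | ȳᵢ | A·x̄ᵢ | A·ȳᵢ
rectangular portion | 6000.00 | 50.00 | 30.00 | 300000.00 | 180000.00
triangular portion | 1500.00 | 116.67 | 20.00 | 175000.00 | 30000.00
Σ | 7500.00 |  |  | 475000.00 | 210000.00
x̄ = 475000.00 / 7500.00 = 63.33 cm
ȳ = 210000.00 / 7500.00 = 28.00 cm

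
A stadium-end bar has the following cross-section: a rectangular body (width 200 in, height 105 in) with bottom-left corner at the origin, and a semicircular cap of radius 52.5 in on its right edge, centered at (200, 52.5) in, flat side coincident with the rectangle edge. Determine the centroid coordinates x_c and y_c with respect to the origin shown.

x_c = 120.90 in, y_c = 52.50 in

Part | A | x̄ᵢ | ȳᵢ | A·x̄ᵢ | A·ȳᵢ
rectangular body | 21000.00 | 100.00 | 52.50 | 2100000.00 | 1102500.00
semicircular end | 4329.51 | 222.28 | 52.50 | 962370.23 | 227299.14
Σ | 25329.51 |  |  | 3062370.23 | 1329799.14
x_c = 3062370.23 / 25329.51 = 120.90 in
y_c = 1329799.14 / 25329.51 = 52.50 in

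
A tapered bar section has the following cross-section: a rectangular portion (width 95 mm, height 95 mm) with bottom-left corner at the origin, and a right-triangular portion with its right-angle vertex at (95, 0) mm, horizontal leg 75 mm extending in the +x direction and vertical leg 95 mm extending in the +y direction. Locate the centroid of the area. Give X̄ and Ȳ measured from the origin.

rectangular portion: A = 95 × 95 = 9025.00, centroid at (47.50, 47.50).
triangular portion: A = ½·75·95 = 3562.50, centroid at (120.00, 31.67).
ΣA = 12587.50 mm², ΣAX̄ = 856187.50 mm³, ΣAȲ = 541500.00 mm³.
X̄ = 856187.50/12587.50 = 68.02 mm; Ȳ = 541500.00/12587.50 = 43.02 mm.

X̄ = 68.02 mm, Ȳ = 43.02 mm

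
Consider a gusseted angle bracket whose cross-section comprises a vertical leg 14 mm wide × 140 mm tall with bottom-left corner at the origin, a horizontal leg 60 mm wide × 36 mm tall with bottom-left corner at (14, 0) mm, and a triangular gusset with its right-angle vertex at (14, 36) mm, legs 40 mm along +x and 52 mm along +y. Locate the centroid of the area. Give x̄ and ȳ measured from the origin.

vertical leg: A = 14 × 140 = 1960.00, centroid at (7.00, 70.00).
horizontal leg: A = 60 × 36 = 2160.00, centroid at (44.00, 18.00).
gusset: A = ½·40·52 = 1040.00, centroid at (27.33, 53.33).
ΣA = 5160.00 mm², ΣAx̄ = 137186.67 mm³, ΣAȳ = 231546.67 mm³.
x̄ = 137186.67/5160.00 = 26.59 mm; ȳ = 231546.67/5160.00 = 44.87 mm.

x̄ = 26.59 mm, ȳ = 44.87 mm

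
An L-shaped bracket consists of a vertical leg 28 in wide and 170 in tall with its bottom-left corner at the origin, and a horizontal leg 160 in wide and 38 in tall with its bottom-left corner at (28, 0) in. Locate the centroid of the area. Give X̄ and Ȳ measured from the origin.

X̄ = 66.72 in, Ȳ = 47.98 in

vertical leg: A = 28 × 170 = 4760.00, centroid at (14.00, 85.00).
horizontal leg: A = 160 × 38 = 6080.00, centroid at (108.00, 19.00).
ΣA = 10840.00 in²
ΣAX̄ = (4760.00)(14.00) + (6080.00)(108.00) = 723280.00 in³
ΣAȲ = (4760.00)(85.00) + (6080.00)(19.00) = 520120.00 in³
X̄ = 723280.00 / 10840.00 = 66.72 in
Ȳ = 520120.00 / 10840.00 = 47.98 in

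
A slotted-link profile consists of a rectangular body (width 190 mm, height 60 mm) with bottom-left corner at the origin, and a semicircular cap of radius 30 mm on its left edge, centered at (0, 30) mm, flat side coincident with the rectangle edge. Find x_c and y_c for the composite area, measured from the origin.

x_c = 83.11 mm, y_c = 30.00 mm

rectangular body: A = 190 × 60 = 11400.00, centroid at (95.00, 30.00).
semicircular end: A = ½π·30² = 1413.72, centroid at (-12.73, 30.00).
ΣA = 12813.72 mm², ΣAx_c = 1065000.00 mm³, ΣAy_c = 384411.50 mm³.
x_c = 1065000.00/12813.72 = 83.11 mm; y_c = 384411.50/12813.72 = 30.00 mm.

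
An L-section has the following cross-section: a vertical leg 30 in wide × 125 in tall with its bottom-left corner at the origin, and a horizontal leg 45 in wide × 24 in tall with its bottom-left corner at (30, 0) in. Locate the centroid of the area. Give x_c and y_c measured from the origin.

x_c = 23.39 in, y_c = 51.21 in

Part | A | x̄ᵢ | ȳᵢ | A·x̄ᵢ | A·ȳᵢ
vertical leg | 3750.00 | 15.00 | 62.50 | 56250.00 | 234375.00
horizontal leg | 1080.00 | 52.50 | 12.00 | 56700.00 | 12960.00
Σ | 4830.00 |  |  | 112950.00 | 247335.00
x_c = 112950.00 / 4830.00 = 23.39 in
y_c = 247335.00 / 4830.00 = 51.21 in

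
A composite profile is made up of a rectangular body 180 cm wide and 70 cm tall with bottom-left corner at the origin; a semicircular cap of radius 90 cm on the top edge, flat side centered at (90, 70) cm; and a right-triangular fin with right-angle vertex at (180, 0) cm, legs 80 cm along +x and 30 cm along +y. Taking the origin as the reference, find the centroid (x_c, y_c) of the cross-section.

x_c = 95.28 cm, y_c = 68.98 cm

Part | A | x̄ᵢ | ȳᵢ | A·x̄ᵢ | A·ȳᵢ
rectangular body | 12600.00 | 90.00 | 35.00 | 1134000.00 | 441000.00
semicircular top | 12723.45 | 90.00 | 108.20 | 1145110.52 | 1376641.52
triangular fin | 1200.00 | 206.67 | 10.00 | 248000.00 | 12000.00
Σ | 26523.45 |  |  | 2527110.52 | 1829641.52
x_c = 2527110.52 / 26523.45 = 95.28 cm
y_c = 1829641.52 / 26523.45 = 68.98 cm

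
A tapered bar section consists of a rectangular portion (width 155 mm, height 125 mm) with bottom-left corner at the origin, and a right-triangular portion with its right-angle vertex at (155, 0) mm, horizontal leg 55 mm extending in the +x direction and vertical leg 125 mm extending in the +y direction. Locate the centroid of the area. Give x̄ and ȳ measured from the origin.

Part | A | x̄ᵢ | ȳᵢ | A·x̄ᵢ | A·ȳᵢ
rectangular portion | 19375.00 | 77.50 | 62.50 | 1501562.50 | 1210937.50
triangular portion | 3437.50 | 173.33 | 41.67 | 595833.33 | 143229.17
Σ | 22812.50 |  |  | 2097395.83 | 1354166.67
x̄ = 2097395.83 / 22812.50 = 91.94 mm
ȳ = 1354166.67 / 22812.50 = 59.36 mm

x̄ = 91.94 mm, ȳ = 59.36 mm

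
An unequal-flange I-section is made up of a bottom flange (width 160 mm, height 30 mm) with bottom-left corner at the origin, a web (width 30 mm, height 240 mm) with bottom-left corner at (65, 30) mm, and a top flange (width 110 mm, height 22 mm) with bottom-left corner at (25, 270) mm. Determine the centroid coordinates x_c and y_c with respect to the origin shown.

bottom flange: A = 160 × 30 = 4800.00, centroid at (80.00, 15.00).
web: A = 30 × 240 = 7200.00, centroid at (80.00, 150.00).
top flange: A = 110 × 22 = 2420.00, centroid at (80.00, 281.00).
ΣA = 14420.00 mm², ΣAx_c = 1153600.00 mm³, ΣAy_c = 1832020.00 mm³.
x_c = 1153600.00/14420.00 = 80.00 mm; y_c = 1832020.00/14420.00 = 127.05 mm.

x_c = 80.00 mm, y_c = 127.05 mm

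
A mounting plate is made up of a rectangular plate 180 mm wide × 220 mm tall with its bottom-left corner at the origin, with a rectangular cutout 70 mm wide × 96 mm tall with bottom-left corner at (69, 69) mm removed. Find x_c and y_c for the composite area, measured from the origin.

plate: A = 180 × 220 = 39600.00, centroid at (90.00, 110.00).
hole: A = −(70 × 96) = -6720.00, centroid at (104.00, 117.00).
ΣA = 32880.00 mm², ΣAx_c = 2865120.00 mm³, ΣAy_c = 3569760.00 mm³.
x_c = 2865120.00/32880.00 = 87.14 mm; y_c = 3569760.00/32880.00 = 108.57 mm.

x_c = 87.14 mm, y_c = 108.57 mm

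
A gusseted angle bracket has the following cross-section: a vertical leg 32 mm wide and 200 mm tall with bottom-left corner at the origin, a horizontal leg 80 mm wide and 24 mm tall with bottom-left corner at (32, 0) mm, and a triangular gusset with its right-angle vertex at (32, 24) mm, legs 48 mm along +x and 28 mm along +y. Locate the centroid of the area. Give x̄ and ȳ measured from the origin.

Part | A | x̄ᵢ | ȳᵢ | A·x̄ᵢ | A·ȳᵢ
vertical leg | 6400.00 | 16.00 | 100.00 | 102400.00 | 640000.00
horizontal leg | 1920.00 | 72.00 | 12.00 | 138240.00 | 23040.00
gusset | 672.00 | 48.00 | 33.33 | 32256.00 | 22400.00
Σ | 8992.00 |  |  | 272896.00 | 685440.00
x̄ = 272896.00 / 8992.00 = 30.35 mm
ȳ = 685440.00 / 8992.00 = 76.23 mm

x̄ = 30.35 mm, ȳ = 76.23 mm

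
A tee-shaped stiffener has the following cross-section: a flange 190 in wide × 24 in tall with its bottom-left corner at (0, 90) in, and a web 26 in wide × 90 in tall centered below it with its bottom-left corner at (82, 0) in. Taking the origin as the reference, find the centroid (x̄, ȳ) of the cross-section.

web: A = 26 × 90 = 2340.00, centroid at (95.00, 45.00).
flange: A = 190 × 24 = 4560.00, centroid at (95.00, 102.00).
ΣA = 6900.00 in²
ΣAx̄ = (2340.00)(95.00) + (4560.00)(95.00) = 655500.00 in³
ΣAȳ = (2340.00)(45.00) + (4560.00)(102.00) = 570420.00 in³
x̄ = 655500.00 / 6900.00 = 95.00 in
ȳ = 570420.00 / 6900.00 = 82.67 in

x̄ = 95.00 in, ȳ = 82.67 in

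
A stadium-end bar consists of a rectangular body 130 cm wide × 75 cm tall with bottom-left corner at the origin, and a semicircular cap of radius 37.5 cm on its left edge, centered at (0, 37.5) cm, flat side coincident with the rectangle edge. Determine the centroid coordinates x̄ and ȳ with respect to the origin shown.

x̄ = 50.05 cm, ȳ = 37.50 cm

rectangular body: A = 130 × 75 = 9750.00, centroid at (65.00, 37.50).
semicircular end: A = ½π·37.5² = 2208.93, centroid at (-15.92, 37.50).
ΣA = 11958.93 cm²
ΣAx̄ = (9750.00)(65.00) + (2208.93)(-15.92) = 598593.75 cm³
ΣAȳ = (9750.00)(37.50) + (2208.93)(37.50) = 448459.96 cm³
x̄ = 598593.75 / 11958.93 = 50.05 cm
ȳ = 448459.96 / 11958.93 = 37.50 cm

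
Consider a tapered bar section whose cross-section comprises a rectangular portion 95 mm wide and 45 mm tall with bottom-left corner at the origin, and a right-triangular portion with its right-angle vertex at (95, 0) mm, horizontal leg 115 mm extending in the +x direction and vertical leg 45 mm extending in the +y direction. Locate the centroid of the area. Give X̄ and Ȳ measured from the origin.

Part | A | x̄ᵢ | ȳᵢ | A·x̄ᵢ | A·ȳᵢ
rectangular portion | 4275.00 | 47.50 | 22.50 | 203062.50 | 96187.50
triangular portion | 2587.50 | 133.33 | 15.00 | 345000.00 | 38812.50
Σ | 6862.50 |  |  | 548062.50 | 135000.00
X̄ = 548062.50 / 6862.50 = 79.86 mm
Ȳ = 135000.00 / 6862.50 = 19.67 mm

X̄ = 79.86 mm, Ȳ = 19.67 mm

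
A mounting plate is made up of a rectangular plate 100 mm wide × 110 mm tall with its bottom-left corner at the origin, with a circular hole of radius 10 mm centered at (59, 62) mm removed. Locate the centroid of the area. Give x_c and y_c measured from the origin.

x_c = 49.74 mm, y_c = 54.79 mm

Part | A | x̄ᵢ | ȳᵢ | A·x̄ᵢ | A·ȳᵢ
plate | 11000.00 | 50.00 | 55.00 | 550000.00 | 605000.00
hole | -314.16 | 59.00 | 62.00 | -18535.40 | -19477.87
Σ | 10685.84 |  |  | 531464.60 | 585522.13
x_c = 531464.60 / 10685.84 = 49.74 mm
y_c = 585522.13 / 10685.84 = 54.79 mm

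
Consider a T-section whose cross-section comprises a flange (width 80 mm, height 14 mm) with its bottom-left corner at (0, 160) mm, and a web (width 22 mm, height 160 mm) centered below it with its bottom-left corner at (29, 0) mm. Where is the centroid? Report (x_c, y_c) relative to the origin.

x_c = 40.00 mm, y_c = 101.00 mm

web: A = 22 × 160 = 3520.00, centroid at (40.00, 80.00).
flange: A = 80 × 14 = 1120.00, centroid at (40.00, 167.00).
ΣA = 4640.00 mm², ΣAx_c = 185600.00 mm³, ΣAy_c = 468640.00 mm³.
x_c = 185600.00/4640.00 = 40.00 mm; y_c = 468640.00/4640.00 = 101.00 mm.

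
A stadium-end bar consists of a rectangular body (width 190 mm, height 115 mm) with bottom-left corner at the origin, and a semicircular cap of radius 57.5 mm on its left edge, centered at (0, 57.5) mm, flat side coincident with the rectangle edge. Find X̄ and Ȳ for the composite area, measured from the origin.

Part | A | x̄ᵢ | ȳᵢ | A·x̄ᵢ | A·ȳᵢ
rectangular body | 21850.00 | 95.00 | 57.50 | 2075750.00 | 1256375.00
semicircular end | 5193.45 | -24.40 | 57.50 | -126739.58 | 298623.11
Σ | 27043.45 |  |  | 1949010.42 | 1554998.11
X̄ = 1949010.42 / 27043.45 = 72.07 mm
Ȳ = 1554998.11 / 27043.45 = 57.50 mm

X̄ = 72.07 mm, Ȳ = 57.50 mm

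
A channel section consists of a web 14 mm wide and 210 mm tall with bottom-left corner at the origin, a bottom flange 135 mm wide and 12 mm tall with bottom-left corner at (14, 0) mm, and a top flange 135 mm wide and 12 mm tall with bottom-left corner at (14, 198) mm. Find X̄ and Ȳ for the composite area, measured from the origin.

Part | A | x̄ᵢ | ȳᵢ | A·x̄ᵢ | A·ȳᵢ
web | 2940.00 | 7.00 | 105.00 | 20580.00 | 308700.00
bottom flange | 1620.00 | 81.50 | 6.00 | 132030.00 | 9720.00
top flange | 1620.00 | 81.50 | 204.00 | 132030.00 | 330480.00
Σ | 6180.00 |  |  | 284640.00 | 648900.00
X̄ = 284640.00 / 6180.00 = 46.06 mm
Ȳ = 648900.00 / 6180.00 = 105.00 mm

X̄ = 46.06 mm, Ȳ = 105.00 mm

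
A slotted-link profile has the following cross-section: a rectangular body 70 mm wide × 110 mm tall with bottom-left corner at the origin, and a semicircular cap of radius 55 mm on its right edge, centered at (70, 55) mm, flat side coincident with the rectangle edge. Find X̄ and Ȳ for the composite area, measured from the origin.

rectangular body: A = 70 × 110 = 7700.00, centroid at (35.00, 55.00).
semicircular end: A = ½π·55² = 4751.66, centroid at (93.34, 55.00).
ΣA = 12451.66 mm²
ΣAX̄ = (7700.00)(35.00) + (4751.66)(93.34) = 713032.79 mm³
ΣAȲ = (7700.00)(55.00) + (4751.66)(55.00) = 684841.24 mm³
X̄ = 713032.79 / 12451.66 = 57.26 mm
Ȳ = 684841.24 / 12451.66 = 55.00 mm

X̄ = 57.26 mm, Ȳ = 55.00 mm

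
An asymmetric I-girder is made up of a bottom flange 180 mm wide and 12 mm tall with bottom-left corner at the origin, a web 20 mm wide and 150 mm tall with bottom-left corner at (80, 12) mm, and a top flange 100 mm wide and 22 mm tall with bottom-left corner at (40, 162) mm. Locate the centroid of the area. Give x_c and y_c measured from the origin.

bottom flange: A = 180 × 12 = 2160.00, centroid at (90.00, 6.00).
web: A = 20 × 150 = 3000.00, centroid at (90.00, 87.00).
top flange: A = 100 × 22 = 2200.00, centroid at (90.00, 173.00).
ΣA = 7360.00 mm², ΣAx_c = 662400.00 mm³, ΣAy_c = 654560.00 mm³.
x_c = 662400.00/7360.00 = 90.00 mm; y_c = 654560.00/7360.00 = 88.93 mm.

x_c = 90.00 mm, y_c = 88.93 mm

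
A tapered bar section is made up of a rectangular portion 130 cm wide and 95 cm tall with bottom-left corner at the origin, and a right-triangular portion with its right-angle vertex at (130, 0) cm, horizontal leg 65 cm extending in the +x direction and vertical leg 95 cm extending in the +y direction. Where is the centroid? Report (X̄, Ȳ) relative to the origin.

X̄ = 82.33 cm, Ȳ = 44.33 cm

rectangular portion: A = 130 × 95 = 12350.00, centroid at (65.00, 47.50).
triangular portion: A = ½·65·95 = 3087.50, centroid at (151.67, 31.67).
ΣA = 15437.50 cm², ΣAX̄ = 1271020.83 cm³, ΣAȲ = 684395.83 cm³.
X̄ = 1271020.83/15437.50 = 82.33 cm; Ȳ = 684395.83/15437.50 = 44.33 cm.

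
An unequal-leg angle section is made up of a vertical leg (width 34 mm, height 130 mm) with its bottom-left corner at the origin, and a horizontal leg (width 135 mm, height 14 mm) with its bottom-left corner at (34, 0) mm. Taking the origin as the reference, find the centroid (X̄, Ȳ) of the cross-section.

Part | A | x̄ᵢ | ȳᵢ | A·x̄ᵢ | A·ȳᵢ
vertical leg | 4420.00 | 17.00 | 65.00 | 75140.00 | 287300.00
horizontal leg | 1890.00 | 101.50 | 7.00 | 191835.00 | 13230.00
Σ | 6310.00 |  |  | 266975.00 | 300530.00
X̄ = 266975.00 / 6310.00 = 42.31 mm
Ȳ = 300530.00 / 6310.00 = 47.63 mm

X̄ = 42.31 mm, Ȳ = 47.63 mm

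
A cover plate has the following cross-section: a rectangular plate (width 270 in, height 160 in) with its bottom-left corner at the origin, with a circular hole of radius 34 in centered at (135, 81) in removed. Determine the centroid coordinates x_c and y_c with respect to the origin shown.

x_c = 135.00 in, y_c = 79.91 in

plate: A = 270 × 160 = 43200.00, centroid at (135.00, 80.00).
hole: A = −π·34² = -3631.68, centroid at (135.00, 81.00).
ΣA = 39568.32 in²
ΣAx_c = (43200.00)(135.00) + (-3631.68)(135.00) = 5341723.05 in³
ΣAy_c = (43200.00)(80.00) + (-3631.68)(81.00) = 3161833.83 in³
x_c = 5341723.05 / 39568.32 = 135.00 in
y_c = 3161833.83 / 39568.32 = 79.91 in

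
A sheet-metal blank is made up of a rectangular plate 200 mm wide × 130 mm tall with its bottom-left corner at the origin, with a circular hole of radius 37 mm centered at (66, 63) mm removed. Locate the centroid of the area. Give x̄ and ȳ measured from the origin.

Part | A | x̄ᵢ | ȳᵢ | A·x̄ᵢ | A·ȳᵢ
plate | 26000.00 | 100.00 | 65.00 | 2600000.00 | 1690000.00
hole | -4300.84 | 66.00 | 63.00 | -283855.46 | -270952.94
Σ | 21699.16 |  |  | 2316144.54 | 1419047.06
x̄ = 2316144.54 / 21699.16 = 106.74 mm
ȳ = 1419047.06 / 21699.16 = 65.40 mm

x̄ = 106.74 mm, ȳ = 65.40 mm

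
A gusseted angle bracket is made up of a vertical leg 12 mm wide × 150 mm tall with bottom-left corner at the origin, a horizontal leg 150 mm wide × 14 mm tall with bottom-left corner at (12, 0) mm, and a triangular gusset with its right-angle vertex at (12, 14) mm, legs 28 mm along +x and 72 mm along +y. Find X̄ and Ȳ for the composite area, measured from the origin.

X̄ = 43.81 mm, Ȳ = 38.31 mm

vertical leg: A = 12 × 150 = 1800.00, centroid at (6.00, 75.00).
horizontal leg: A = 150 × 14 = 2100.00, centroid at (87.00, 7.00).
gusset: A = ½·28·72 = 1008.00, centroid at (21.33, 38.00).
ΣA = 4908.00 mm², ΣAX̄ = 215004.00 mm³, ΣAȲ = 188004.00 mm³.
X̄ = 215004.00/4908.00 = 43.81 mm; Ȳ = 188004.00/4908.00 = 38.31 mm.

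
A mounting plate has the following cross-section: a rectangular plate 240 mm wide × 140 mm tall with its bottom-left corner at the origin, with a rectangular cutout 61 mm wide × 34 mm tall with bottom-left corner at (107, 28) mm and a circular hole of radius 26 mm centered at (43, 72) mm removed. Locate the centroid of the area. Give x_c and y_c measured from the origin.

Part | A | x̄ᵢ | ȳᵢ | A·x̄ᵢ | A·ȳᵢ
plate | 33600.00 | 120.00 | 70.00 | 4032000.00 | 2352000.00
hole 1 | -2074.00 | 137.50 | 45.00 | -285175.00 | -93330.00
hole 2 | -2123.72 | 43.00 | 72.00 | -91319.82 | -152907.60
Σ | 29402.28 |  |  | 3655505.18 | 2105762.40
x_c = 3655505.18 / 29402.28 = 124.33 mm
y_c = 2105762.40 / 29402.28 = 71.62 mm

x_c = 124.33 mm, y_c = 71.62 mm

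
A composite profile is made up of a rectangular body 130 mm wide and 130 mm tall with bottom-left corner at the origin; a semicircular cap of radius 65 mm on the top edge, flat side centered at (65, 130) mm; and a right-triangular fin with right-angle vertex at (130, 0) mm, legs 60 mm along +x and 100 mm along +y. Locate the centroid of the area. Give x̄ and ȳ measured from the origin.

x̄ = 74.61 mm, ȳ = 84.58 mm

rectangular body: A = 130 × 130 = 16900.00, centroid at (65.00, 65.00).
semicircular top: A = ½π·65² = 6636.61, centroid at (65.00, 157.59).
triangular fin: A = ½·60·100 = 3000.00, centroid at (150.00, 33.33).
ΣA = 26536.61 mm², ΣAx̄ = 1979879.94 mm³, ΣAȳ = 2244343.22 mm³.
x̄ = 1979879.94/26536.61 = 74.61 mm; ȳ = 2244343.22/26536.61 = 84.58 mm.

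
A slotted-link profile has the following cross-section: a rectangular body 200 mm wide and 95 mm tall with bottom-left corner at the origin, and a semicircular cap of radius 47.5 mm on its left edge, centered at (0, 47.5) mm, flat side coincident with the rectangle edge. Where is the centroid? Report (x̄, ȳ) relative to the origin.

x̄ = 81.11 mm, ȳ = 47.50 mm

rectangular body: A = 200 × 95 = 19000.00, centroid at (100.00, 47.50).
semicircular end: A = ½π·47.5² = 3544.11, centroid at (-20.16, 47.50).
ΣA = 22544.11 mm²
ΣAx̄ = (19000.00)(100.00) + (3544.11)(-20.16) = 1828552.08 mm³
ΣAȳ = (19000.00)(47.50) + (3544.11)(47.50) = 1070845.19 mm³
x̄ = 1828552.08 / 22544.11 = 81.11 mm
ȳ = 1070845.19 / 22544.11 = 47.50 mm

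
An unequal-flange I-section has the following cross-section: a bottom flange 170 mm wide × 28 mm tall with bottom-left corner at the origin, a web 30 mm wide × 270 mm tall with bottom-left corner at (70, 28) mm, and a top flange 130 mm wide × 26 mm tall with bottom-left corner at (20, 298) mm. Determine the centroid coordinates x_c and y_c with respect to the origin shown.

bottom flange: A = 170 × 28 = 4760.00, centroid at (85.00, 14.00).
web: A = 30 × 270 = 8100.00, centroid at (85.00, 163.00).
top flange: A = 130 × 26 = 3380.00, centroid at (85.00, 311.00).
ΣA = 16240.00 mm²
ΣAx_c = (4760.00)(85.00) + (8100.00)(85.00) + (3380.00)(85.00) = 1380400.00 mm³
ΣAy_c = (4760.00)(14.00) + (8100.00)(163.00) + (3380.00)(311.00) = 2438120.00 mm³
x_c = 1380400.00 / 16240.00 = 85.00 mm
y_c = 2438120.00 / 16240.00 = 150.13 mm

x_c = 85.00 mm, y_c = 150.13 mm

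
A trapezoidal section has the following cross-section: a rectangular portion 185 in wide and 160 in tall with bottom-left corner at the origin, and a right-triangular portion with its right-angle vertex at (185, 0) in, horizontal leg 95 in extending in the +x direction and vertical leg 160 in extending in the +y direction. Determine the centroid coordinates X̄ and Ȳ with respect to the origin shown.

Part | A | x̄ᵢ | ȳᵢ | A·x̄ᵢ | A·ȳᵢ
rectangular portion | 29600.00 | 92.50 | 80.00 | 2738000.00 | 2368000.00
triangular portion | 7600.00 | 216.67 | 53.33 | 1646666.67 | 405333.33
Σ | 37200.00 |  |  | 4384666.67 | 2773333.33
X̄ = 4384666.67 / 37200.00 = 117.87 in
Ȳ = 2773333.33 / 37200.00 = 74.55 in

X̄ = 117.87 in, Ȳ = 74.55 in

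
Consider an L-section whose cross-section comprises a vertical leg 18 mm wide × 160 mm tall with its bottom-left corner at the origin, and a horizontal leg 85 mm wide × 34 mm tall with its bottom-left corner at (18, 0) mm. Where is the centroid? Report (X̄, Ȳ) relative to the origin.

X̄ = 34.79 mm, Ȳ = 48.45 mm

Part | A | x̄ᵢ | ȳᵢ | A·x̄ᵢ | A·ȳᵢ
vertical leg | 2880.00 | 9.00 | 80.00 | 25920.00 | 230400.00
horizontal leg | 2890.00 | 60.50 | 17.00 | 174845.00 | 49130.00
Σ | 5770.00 |  |  | 200765.00 | 279530.00
X̄ = 200765.00 / 5770.00 = 34.79 mm
Ȳ = 279530.00 / 5770.00 = 48.45 mm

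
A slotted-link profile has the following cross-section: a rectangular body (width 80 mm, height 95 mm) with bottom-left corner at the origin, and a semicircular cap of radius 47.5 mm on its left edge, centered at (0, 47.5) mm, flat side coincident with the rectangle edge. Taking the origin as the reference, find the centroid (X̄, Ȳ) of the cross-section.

X̄ = 20.87 mm, Ȳ = 47.50 mm

rectangular body: A = 80 × 95 = 7600.00, centroid at (40.00, 47.50).
semicircular end: A = ½π·47.5² = 3544.11, centroid at (-20.16, 47.50).
ΣA = 11144.11 mm², ΣAX̄ = 232552.08 mm³, ΣAȲ = 529345.19 mm³.
X̄ = 232552.08/11144.11 = 20.87 mm; Ȳ = 529345.19/11144.11 = 47.50 mm.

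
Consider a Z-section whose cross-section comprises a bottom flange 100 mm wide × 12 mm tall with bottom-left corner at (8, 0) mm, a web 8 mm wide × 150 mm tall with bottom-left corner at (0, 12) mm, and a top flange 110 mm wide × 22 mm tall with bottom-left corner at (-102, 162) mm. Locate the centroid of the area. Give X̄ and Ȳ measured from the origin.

Part | A | x̄ᵢ | ȳᵢ | A·x̄ᵢ | A·ȳᵢ
bottom flange | 1200.00 | 58.00 | 6.00 | 69600.00 | 7200.00
web | 1200.00 | 4.00 | 87.00 | 4800.00 | 104400.00
top flange | 2420.00 | -47.00 | 173.00 | -113740.00 | 418660.00
Σ | 4820.00 |  |  | -39340.00 | 530260.00
X̄ = -39340.00 / 4820.00 = -8.16 mm
Ȳ = 530260.00 / 4820.00 = 110.01 mm

X̄ = -8.16 mm, Ȳ = 110.01 mm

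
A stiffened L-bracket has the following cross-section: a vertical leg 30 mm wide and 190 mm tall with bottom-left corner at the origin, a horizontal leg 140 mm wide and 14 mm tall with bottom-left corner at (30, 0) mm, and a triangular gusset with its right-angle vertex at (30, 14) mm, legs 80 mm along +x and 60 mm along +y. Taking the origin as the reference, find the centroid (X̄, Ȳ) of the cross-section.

X̄ = 41.50 mm, Ȳ = 63.30 mm

Part | A | x̄ᵢ | ȳᵢ | A·x̄ᵢ | A·ȳᵢ
vertical leg | 5700.00 | 15.00 | 95.00 | 85500.00 | 541500.00
horizontal leg | 1960.00 | 100.00 | 7.00 | 196000.00 | 13720.00
gusset | 2400.00 | 56.67 | 34.00 | 136000.00 | 81600.00
Σ | 10060.00 |  |  | 417500.00 | 636820.00
X̄ = 417500.00 / 10060.00 = 41.50 mm
Ȳ = 636820.00 / 10060.00 = 63.30 mm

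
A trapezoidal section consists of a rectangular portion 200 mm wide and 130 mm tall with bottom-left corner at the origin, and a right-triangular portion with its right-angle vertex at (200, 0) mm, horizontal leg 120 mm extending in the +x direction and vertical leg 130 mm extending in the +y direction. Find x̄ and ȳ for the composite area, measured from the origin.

x̄ = 132.31 mm, ȳ = 60.00 mm

Part | A | x̄ᵢ | ȳᵢ | A·x̄ᵢ | A·ȳᵢ
rectangular portion | 26000.00 | 100.00 | 65.00 | 2600000.00 | 1690000.00
triangular portion | 7800.00 | 240.00 | 43.33 | 1872000.00 | 338000.00
Σ | 33800.00 |  |  | 4472000.00 | 2028000.00
x̄ = 4472000.00 / 33800.00 = 132.31 mm
ȳ = 2028000.00 / 33800.00 = 60.00 mm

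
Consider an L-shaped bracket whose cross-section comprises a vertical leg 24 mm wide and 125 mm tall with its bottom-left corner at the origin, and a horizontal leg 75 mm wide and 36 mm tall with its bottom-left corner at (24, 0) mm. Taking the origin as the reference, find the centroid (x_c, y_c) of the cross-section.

x_c = 35.45 mm, y_c = 41.42 mm

vertical leg: A = 24 × 125 = 3000.00, centroid at (12.00, 62.50).
horizontal leg: A = 75 × 36 = 2700.00, centroid at (61.50, 18.00).
ΣA = 5700.00 mm², ΣAx_c = 202050.00 mm³, ΣAy_c = 236100.00 mm³.
x_c = 202050.00/5700.00 = 35.45 mm; y_c = 236100.00/5700.00 = 41.42 mm.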